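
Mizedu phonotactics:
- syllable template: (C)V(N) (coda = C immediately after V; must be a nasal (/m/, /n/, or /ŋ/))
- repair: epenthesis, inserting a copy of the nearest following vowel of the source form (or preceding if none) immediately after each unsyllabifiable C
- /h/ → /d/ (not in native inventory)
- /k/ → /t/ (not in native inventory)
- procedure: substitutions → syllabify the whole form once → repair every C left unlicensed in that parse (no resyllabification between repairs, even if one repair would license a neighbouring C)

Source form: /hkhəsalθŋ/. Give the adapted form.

Substitution: /h/ → /d/, /k/ → /t/, giving /dtdəsalθŋ/.
The consonants /d/, /t/, /l/, /θ/, /ŋ/ cannot be parsed into a legal (C)V(N) syllable (only a nasal (/m/, /n/, or /ŋ/) is licensed in coda position; onsets are limited to one consonant).
Inserting the epenthetic vowel yields /d/ → /də/, /t/ → /tə/, /l/ → /la/, /θ/ → /θa/, /ŋ/ → /ŋa/.

dətədəsalaθaŋa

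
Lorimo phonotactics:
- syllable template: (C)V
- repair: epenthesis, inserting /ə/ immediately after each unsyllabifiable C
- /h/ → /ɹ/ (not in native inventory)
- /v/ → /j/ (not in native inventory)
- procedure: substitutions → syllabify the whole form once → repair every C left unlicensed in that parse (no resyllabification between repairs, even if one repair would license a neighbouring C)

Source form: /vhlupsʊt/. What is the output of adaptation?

jəɹəlupəsʊtə

Substitution: /v/ → /j/, /h/ → /ɹ/, giving /jɹlupsʊt/.
Syllabifying with onset maximization leaves /j/, /ɹ/, /p/, /t/ stranded (no codas are permitted; onsets are limited to one consonant).
Each unlicensed consonant becomes the onset of a new syllable: /j/ → /jə/, /ɹ/ → /ɹə/, /p/ → /pə/, /t/ → /tə/.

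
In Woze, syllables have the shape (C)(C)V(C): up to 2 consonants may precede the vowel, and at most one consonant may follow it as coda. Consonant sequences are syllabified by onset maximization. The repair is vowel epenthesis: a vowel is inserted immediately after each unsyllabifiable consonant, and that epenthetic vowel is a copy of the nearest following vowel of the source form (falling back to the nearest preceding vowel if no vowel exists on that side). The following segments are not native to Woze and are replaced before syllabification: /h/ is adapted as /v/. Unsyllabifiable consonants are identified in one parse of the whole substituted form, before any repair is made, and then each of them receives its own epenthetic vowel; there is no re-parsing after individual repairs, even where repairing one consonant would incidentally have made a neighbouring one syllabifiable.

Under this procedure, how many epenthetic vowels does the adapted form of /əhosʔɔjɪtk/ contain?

1

After substitution the input is /əvosʔɔjɪtk/.
The unsyllabifiable consonants are /k/; each receives one epenthetic vowel.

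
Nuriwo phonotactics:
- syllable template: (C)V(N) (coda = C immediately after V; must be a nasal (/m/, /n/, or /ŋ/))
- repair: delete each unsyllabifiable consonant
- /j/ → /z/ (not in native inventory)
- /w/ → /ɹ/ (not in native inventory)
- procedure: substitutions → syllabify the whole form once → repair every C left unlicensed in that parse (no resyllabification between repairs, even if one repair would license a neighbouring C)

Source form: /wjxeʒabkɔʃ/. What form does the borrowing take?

xeʒakɔ

Substitution: /w/ → /ɹ/, /j/ → /z/, giving /ɹzxeʒabkɔʃ/.
Syllabifying with onset maximization leaves /ɹ/, /z/, /b/, /ʃ/ stranded (only a nasal (/m/, /n/, or /ŋ/) is licensed in coda position; onsets are limited to one consonant).
Deleting the stranded consonants removes /ɹ/, /z/, /b/, /ʃ/.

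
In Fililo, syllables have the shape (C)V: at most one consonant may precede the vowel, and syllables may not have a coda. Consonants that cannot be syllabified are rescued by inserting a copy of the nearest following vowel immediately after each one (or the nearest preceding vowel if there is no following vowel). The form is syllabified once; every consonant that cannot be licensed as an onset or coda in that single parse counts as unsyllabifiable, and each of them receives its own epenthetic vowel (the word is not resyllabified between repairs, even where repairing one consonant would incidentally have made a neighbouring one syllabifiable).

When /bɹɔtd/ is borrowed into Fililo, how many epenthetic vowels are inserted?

3

The unsyllabifiable consonants are /b/, /t/, /d/; each receives one epenthetic vowel.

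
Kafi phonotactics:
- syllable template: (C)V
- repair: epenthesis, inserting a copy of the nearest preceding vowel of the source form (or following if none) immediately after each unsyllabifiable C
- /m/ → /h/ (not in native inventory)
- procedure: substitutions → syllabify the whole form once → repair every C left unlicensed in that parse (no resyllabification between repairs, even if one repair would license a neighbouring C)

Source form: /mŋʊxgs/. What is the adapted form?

hʊŋʊxʊgʊsʊ

Substitution: /m/ → /h/, giving /hŋʊxgs/.
Syllabifying with onset maximization leaves /h/, /x/, /g/, /s/ stranded (no codas are permitted; onsets are limited to one consonant).
Each unlicensed consonant becomes the onset of a new syllable: /h/ → /hʊ/, /x/ → /xʊ/, /g/ → /gʊ/, /s/ → /sʊ/.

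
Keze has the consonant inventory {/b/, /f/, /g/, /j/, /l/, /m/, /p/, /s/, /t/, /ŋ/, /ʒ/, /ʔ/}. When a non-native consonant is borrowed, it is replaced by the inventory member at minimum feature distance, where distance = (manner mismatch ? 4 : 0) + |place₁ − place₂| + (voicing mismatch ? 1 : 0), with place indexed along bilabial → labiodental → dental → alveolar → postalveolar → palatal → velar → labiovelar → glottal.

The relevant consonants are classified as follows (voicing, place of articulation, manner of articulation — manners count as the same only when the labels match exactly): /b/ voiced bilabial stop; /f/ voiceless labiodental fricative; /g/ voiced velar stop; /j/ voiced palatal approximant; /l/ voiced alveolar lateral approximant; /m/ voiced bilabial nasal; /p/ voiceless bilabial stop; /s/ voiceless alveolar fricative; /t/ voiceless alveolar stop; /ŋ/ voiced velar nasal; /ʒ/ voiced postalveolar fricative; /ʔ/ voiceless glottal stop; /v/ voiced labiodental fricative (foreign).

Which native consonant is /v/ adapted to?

/f/ is closest: same manner (fricative), place distance 0 (labiodental→labiodental), voicing differs (+1); total 1. Next closest is /s/ at distance 3.

f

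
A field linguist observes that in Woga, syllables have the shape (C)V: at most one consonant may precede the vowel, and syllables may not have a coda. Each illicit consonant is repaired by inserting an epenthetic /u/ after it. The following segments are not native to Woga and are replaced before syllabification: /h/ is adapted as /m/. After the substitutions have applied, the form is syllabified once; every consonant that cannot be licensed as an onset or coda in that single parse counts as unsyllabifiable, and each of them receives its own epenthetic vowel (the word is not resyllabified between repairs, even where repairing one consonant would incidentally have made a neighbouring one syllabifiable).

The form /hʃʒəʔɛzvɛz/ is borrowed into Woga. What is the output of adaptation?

muʃuʒəʔɛzuvɛzu

Substitution: /h/ → /m/, giving /mʃʒəʔɛzvɛz/.
Syllabifying with onset maximization leaves /m/, /ʃ/, /z/, /z/ stranded (no codas are permitted; onsets are limited to one consonant).
Inserting the epenthetic vowel yields /m/ → /mu/, /ʃ/ → /ʃu/, /z/ → /zu/, /z/ → /zu/.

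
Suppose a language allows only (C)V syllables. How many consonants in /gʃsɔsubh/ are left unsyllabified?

Under (C)V, the unsyllabifiable consonants are /g/, /ʃ/, /b/, /h/ (no codas are permitted; onsets are limited to one consonant).

4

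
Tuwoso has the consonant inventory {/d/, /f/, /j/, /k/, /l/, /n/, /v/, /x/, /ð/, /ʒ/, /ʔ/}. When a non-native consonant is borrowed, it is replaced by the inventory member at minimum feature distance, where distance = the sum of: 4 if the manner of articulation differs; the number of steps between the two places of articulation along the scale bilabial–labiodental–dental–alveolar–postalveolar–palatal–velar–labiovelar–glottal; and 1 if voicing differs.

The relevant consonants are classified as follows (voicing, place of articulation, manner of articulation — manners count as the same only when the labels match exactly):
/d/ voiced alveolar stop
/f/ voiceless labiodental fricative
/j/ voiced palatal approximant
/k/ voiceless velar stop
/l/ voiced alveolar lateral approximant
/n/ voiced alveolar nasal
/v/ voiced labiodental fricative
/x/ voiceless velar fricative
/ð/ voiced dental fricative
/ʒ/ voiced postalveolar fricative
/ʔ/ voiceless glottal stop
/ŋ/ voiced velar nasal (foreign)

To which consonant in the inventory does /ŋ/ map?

/n/ is closest: same manner (nasal), place distance 3 (velar→alveolar), same voicing; total 3. Next closest is /j/ at distance 5.

n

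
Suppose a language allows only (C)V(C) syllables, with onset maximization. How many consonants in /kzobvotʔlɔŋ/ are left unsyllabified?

2

The consonants /k/, /ʔ/ cannot be parsed into a legal (C)V(C) syllable (at most one coda consonant is licensed; onsets are limited to one consonant).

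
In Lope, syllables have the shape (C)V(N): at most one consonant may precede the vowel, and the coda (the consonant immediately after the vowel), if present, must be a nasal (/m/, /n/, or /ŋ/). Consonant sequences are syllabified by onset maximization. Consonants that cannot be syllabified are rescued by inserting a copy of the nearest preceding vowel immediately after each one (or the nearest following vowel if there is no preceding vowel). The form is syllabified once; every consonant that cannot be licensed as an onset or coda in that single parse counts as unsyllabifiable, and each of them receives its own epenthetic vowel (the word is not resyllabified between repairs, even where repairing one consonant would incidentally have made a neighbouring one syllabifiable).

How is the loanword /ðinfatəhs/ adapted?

ðinfatəhəsə

Under (C)V(N), the unsyllabifiable consonants are /h/, /s/ (only a nasal (/m/, /n/, or /ŋ/) is licensed in coda position; onsets are limited to one consonant).
Inserting the epenthetic vowel yields /h/ → /hə/, /s/ → /sə/.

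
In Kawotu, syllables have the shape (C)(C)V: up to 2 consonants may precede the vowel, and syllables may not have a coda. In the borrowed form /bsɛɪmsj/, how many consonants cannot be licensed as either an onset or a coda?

The consonants /m/, /s/, /j/ cannot be parsed into a legal (C)(C)V syllable (no codas are permitted; onsets may contain at most 2 consonants).

3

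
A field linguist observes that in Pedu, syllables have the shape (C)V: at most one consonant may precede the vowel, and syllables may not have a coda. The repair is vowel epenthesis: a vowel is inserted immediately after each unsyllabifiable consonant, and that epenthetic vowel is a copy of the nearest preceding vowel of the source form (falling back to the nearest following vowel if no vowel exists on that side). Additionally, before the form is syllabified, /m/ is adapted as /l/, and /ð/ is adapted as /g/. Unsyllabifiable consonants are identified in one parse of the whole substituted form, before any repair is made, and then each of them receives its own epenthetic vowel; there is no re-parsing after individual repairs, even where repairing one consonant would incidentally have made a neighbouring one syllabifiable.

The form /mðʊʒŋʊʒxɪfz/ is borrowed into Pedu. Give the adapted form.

Substitution: /m/ → /l/, /ð/ → /g/, giving /lgʊʒŋʊʒxɪfz/.
The consonants /l/, /ʒ/, /ʒ/, /f/, /z/ cannot be parsed into a legal (C)V syllable (no codas are permitted; onsets are limited to one consonant).
Epenthesis after each stranded consonant: /l/ → /lʊ/, /ʒ/ → /ʒʊ/, /ʒ/ → /ʒʊ/, /f/ → /fɪ/, /z/ → /zɪ/.

lʊgʊʒʊŋʊʒʊxɪfɪzɪ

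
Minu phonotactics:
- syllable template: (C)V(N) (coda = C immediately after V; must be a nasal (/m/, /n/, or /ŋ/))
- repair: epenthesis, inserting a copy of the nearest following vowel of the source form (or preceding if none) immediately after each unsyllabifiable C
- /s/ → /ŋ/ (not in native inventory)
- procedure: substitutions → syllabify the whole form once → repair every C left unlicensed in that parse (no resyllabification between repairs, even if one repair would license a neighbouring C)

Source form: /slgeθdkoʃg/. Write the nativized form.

Substitution: /s/ → /ŋ/, giving /ŋlgeθdkoʃg/.
Syllabifying with onset maximization leaves /ŋ/, /l/, /θ/, /d/, /ʃ/, /g/ stranded (only a nasal (/m/, /n/, or /ŋ/) is licensed in coda position; onsets are limited to one consonant).
Each unlicensed consonant becomes the onset of a new syllable: /ŋ/ → /ŋe/, /l/ → /le/, /θ/ → /θo/, /d/ → /do/, /ʃ/ → /ʃo/, /g/ → /go/.

ŋelegeθodokoʃogo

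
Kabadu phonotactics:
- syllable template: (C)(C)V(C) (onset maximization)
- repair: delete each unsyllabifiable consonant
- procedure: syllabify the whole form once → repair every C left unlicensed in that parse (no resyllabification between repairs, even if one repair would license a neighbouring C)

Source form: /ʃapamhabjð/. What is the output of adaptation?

ʃapamhab

Syllabifying with onset maximization leaves /j/, /ð/ stranded (at most one coda consonant is licensed; onsets may contain at most 2 consonants).
Deleting the stranded consonants removes /j/, /ð/.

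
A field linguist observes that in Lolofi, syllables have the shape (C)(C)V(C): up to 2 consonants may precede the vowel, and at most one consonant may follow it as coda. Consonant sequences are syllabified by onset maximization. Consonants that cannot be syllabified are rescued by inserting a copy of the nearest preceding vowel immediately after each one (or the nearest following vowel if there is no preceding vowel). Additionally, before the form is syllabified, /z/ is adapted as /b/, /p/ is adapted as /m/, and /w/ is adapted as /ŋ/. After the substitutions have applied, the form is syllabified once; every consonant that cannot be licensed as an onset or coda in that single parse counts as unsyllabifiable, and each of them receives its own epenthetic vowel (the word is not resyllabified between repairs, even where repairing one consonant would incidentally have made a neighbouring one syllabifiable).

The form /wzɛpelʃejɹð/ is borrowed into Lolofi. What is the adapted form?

Substitution: /w/ → /ŋ/, /z/ → /b/, /p/ → /m/, giving /ŋbɛmelʃejɹð/.
Under (C)(C)V(C), the unsyllabifiable consonants are /ɹ/, /ð/ (at most one coda consonant is licensed; onsets may contain at most 2 consonants).
Each unlicensed consonant becomes the onset of a new syllable: /ɹ/ → /ɹe/, /ð/ → /ðe/.

ŋbɛmelʃejɹeðe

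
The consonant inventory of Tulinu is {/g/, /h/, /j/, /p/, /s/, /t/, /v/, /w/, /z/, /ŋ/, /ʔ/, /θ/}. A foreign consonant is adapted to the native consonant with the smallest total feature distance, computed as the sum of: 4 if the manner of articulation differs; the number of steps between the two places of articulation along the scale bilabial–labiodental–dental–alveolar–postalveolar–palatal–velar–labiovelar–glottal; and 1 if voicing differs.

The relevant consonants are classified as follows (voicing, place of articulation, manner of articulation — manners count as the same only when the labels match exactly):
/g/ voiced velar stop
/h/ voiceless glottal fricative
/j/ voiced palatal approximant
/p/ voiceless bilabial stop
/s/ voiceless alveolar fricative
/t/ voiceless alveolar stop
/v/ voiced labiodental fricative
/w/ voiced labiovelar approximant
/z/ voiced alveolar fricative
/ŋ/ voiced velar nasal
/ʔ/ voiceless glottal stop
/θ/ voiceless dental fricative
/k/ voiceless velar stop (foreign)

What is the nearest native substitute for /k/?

g

/g/ is closest: same manner (stop), place distance 0 (velar→velar), voicing differs (+1); total 1. Next closest is /ʔ/ at distance 2.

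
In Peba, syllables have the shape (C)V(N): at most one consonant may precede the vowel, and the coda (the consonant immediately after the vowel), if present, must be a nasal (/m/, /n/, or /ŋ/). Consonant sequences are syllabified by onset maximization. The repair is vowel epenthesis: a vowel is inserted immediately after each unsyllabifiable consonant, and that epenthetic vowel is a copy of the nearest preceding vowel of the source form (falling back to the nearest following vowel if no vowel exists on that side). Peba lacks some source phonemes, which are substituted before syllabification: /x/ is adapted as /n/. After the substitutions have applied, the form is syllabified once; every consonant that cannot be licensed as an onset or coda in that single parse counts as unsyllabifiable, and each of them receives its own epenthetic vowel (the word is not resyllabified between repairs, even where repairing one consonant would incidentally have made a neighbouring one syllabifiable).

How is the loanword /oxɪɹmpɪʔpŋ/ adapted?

Substitution: /x/ → /n/, giving /onɪɹmpɪʔpŋ/.
Syllabifying with onset maximization leaves /ɹ/, /m/, /ʔ/, /p/, /ŋ/ stranded (only a nasal (/m/, /n/, or /ŋ/) is licensed in coda position; onsets are limited to one consonant).
Inserting the epenthetic vowel yields /ɹ/ → /ɹɪ/, /m/ → /mɪ/, /ʔ/ → /ʔɪ/, /p/ → /pɪ/, /ŋ/ → /ŋɪ/.

onɪɹɪmɪpɪʔɪpɪŋɪ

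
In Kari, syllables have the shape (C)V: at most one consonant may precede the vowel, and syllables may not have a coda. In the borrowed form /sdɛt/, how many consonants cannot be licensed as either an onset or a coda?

2

Under (C)V, the unsyllabifiable consonants are /s/, /t/ (no codas are permitted; onsets are limited to one consonant).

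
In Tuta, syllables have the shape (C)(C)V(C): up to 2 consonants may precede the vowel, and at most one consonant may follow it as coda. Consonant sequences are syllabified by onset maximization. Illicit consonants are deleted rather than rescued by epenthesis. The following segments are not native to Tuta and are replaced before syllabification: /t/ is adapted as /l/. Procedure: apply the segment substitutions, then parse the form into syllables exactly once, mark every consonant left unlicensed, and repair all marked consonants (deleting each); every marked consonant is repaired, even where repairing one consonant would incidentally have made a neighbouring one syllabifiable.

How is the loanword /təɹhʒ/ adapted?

Substitution: /t/ → /l/, giving /ləɹhʒ/.
Under (C)(C)V(C), the unsyllabifiable consonants are /h/, /ʒ/ (at most one coda consonant is licensed; onsets may contain at most 2 consonants).
Each unlicensed consonant is deleted: /h/, /ʒ/.

ləɹ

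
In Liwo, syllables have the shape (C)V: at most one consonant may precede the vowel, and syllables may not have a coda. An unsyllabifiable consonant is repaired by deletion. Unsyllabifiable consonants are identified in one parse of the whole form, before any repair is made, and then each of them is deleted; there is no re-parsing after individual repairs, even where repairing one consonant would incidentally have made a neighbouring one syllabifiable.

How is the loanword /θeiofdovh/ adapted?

The consonants /f/, /v/, /h/ cannot be parsed into a legal (C)V syllable (no codas are permitted; onsets are limited to one consonant).
Each unlicensed consonant is deleted: /f/, /v/, /h/.

θeiodo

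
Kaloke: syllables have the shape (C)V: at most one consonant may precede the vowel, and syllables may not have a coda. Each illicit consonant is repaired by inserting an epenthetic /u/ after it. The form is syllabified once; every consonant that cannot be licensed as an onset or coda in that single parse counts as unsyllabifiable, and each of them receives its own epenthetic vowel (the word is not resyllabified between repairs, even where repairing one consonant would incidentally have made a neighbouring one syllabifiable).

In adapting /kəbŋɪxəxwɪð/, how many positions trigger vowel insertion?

The unsyllabifiable consonants are /b/, /x/, /ð/; each receives one epenthetic vowel.

3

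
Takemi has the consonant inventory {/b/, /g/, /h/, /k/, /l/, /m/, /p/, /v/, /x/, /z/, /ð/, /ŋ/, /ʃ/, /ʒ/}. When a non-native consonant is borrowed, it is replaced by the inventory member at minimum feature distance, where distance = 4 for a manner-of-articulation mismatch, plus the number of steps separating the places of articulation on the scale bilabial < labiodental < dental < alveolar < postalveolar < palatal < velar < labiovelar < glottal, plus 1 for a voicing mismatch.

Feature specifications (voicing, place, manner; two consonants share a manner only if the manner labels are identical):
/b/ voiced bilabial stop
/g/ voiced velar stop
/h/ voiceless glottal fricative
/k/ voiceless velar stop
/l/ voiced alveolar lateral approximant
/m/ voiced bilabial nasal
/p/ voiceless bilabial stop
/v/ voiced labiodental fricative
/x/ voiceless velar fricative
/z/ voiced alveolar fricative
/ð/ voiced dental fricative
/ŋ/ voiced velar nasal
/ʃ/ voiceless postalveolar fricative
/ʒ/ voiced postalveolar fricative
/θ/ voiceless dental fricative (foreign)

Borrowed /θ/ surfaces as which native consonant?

ð

/ð/ is closest: same manner (fricative), place distance 0 (dental→dental), voicing differs (+1); total 1. Next closest is /v/ at distance 2.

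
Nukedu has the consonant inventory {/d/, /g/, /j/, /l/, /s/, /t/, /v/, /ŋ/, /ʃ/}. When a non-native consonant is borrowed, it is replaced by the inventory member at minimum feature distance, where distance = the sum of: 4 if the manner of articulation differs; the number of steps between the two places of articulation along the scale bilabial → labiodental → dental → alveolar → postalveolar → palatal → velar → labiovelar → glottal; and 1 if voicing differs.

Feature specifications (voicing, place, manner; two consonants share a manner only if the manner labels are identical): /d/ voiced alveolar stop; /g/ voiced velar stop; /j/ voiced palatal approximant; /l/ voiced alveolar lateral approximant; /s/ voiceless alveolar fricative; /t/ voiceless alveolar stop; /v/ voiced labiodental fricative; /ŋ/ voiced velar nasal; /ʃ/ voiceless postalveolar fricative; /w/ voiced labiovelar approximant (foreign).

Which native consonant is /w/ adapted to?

/j/ is closest: same manner (approximant), place distance 2 (labiovelar→palatal), same voicing; total 2. Next closest is /g/ at distance 5.

j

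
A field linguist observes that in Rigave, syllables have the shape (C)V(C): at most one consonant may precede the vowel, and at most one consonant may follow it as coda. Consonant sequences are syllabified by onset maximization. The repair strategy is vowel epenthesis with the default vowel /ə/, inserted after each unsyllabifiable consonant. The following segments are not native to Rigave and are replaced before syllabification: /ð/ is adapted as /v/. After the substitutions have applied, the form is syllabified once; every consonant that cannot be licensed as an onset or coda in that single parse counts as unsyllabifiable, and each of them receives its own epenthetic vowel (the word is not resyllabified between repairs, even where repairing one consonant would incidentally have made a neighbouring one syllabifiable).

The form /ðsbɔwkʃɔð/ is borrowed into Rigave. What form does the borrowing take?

Substitution: /ð/ → /v/, giving /vsbɔwkʃɔv/.
Under (C)V(C), the unsyllabifiable consonants are /v/, /s/, /k/ (at most one coda consonant is licensed; onsets are limited to one consonant).
Each unlicensed consonant becomes the onset of a new syllable: /v/ → /və/, /s/ → /sə/, /k/ → /kə/.

vəsəbɔwkəʃɔv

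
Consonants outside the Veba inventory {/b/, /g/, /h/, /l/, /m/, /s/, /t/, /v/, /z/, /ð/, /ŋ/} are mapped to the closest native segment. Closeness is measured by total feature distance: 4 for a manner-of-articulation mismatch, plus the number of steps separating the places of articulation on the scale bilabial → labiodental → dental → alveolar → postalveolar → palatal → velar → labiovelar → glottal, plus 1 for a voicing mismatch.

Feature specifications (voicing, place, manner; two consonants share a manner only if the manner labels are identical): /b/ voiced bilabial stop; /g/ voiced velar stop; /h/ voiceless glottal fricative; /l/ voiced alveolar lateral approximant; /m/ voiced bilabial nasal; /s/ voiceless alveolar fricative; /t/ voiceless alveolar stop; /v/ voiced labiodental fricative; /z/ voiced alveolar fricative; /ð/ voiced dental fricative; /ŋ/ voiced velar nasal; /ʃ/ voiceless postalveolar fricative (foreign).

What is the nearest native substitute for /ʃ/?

s

/s/ is closest: same manner (fricative), place distance 1 (postalveolar→alveolar), same voicing; total 1. Next closest is /z/ at distance 2.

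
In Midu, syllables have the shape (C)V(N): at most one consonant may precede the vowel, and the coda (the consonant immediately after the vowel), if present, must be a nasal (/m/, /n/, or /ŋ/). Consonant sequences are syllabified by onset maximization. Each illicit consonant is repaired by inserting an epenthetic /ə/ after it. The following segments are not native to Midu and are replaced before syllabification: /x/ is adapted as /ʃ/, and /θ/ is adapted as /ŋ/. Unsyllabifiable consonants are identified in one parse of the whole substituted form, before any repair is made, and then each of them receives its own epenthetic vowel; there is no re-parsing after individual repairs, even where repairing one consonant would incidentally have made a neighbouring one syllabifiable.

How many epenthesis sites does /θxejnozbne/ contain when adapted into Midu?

After substitution the input is /ŋʃejnozbne/.
The unsyllabifiable consonants are /ŋ/, /j/, /z/, /b/; each receives one epenthetic vowel.

4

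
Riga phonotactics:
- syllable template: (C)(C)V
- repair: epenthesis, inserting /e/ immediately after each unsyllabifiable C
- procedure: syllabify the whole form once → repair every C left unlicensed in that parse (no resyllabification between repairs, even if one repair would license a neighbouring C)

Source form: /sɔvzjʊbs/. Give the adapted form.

Syllabifying with onset maximization leaves /v/, /b/, /s/ stranded (no codas are permitted; onsets may contain at most 2 consonants).
Inserting the epenthetic vowel yields /v/ → /ve/, /b/ → /be/, /s/ → /se/.

sɔvezjʊbese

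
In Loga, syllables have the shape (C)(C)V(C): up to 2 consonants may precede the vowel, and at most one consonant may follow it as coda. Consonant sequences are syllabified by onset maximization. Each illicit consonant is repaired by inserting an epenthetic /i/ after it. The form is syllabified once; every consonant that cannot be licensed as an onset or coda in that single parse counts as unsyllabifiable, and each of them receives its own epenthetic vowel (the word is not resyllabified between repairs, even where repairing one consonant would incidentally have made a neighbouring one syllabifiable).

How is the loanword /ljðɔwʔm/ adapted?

lijðɔwʔimi

Syllabifying with onset maximization leaves /l/, /ʔ/, /m/ stranded (at most one coda consonant is licensed; onsets may contain at most 2 consonants).
Each unlicensed consonant becomes the onset of a new syllable: /l/ → /li/, /ʔ/ → /ʔi/, /m/ → /mi/.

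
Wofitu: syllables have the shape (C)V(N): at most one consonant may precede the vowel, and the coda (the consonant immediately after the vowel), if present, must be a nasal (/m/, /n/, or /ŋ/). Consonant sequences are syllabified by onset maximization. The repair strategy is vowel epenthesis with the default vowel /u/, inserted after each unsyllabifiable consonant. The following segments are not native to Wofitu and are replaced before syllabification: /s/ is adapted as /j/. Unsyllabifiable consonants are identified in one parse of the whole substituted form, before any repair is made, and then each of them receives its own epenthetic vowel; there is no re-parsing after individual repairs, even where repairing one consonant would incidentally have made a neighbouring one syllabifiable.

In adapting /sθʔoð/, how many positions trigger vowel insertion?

3

After substitution the input is /jθʔoð/.
The unsyllabifiable consonants are /j/, /θ/, /ð/; each receives one epenthetic vowel.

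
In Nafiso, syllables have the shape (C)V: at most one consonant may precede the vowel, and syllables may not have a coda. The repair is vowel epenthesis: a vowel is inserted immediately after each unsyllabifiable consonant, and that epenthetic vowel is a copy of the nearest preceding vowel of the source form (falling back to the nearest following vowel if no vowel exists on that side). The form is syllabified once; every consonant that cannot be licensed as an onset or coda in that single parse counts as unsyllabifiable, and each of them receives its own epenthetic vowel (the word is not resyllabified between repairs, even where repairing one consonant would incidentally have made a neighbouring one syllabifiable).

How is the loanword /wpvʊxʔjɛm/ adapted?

wʊpʊvʊxʊʔʊjɛmɛ

The consonants /w/, /p/, /x/, /ʔ/, /m/ cannot be parsed into a legal (C)V syllable (no codas are permitted; onsets are limited to one consonant).
Inserting the epenthetic vowel yields /w/ → /wʊ/, /p/ → /pʊ/, /x/ → /xʊ/, /ʔ/ → /ʔʊ/, /m/ → /mɛ/.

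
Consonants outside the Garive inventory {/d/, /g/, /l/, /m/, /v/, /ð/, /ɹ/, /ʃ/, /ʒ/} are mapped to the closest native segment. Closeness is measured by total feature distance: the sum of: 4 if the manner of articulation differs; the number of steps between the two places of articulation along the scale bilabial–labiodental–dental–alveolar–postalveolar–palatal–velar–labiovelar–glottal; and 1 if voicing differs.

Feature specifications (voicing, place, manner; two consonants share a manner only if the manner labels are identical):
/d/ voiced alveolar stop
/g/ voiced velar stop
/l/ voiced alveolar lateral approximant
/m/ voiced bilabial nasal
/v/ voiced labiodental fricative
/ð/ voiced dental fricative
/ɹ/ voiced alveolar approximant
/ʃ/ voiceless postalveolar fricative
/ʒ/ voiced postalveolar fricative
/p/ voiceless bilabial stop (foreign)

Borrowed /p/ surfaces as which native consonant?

d

/d/ is closest: same manner (stop), place distance 3 (bilabial→alveolar), voicing differs (+1); total 4. Next closest is /m/ at distance 5.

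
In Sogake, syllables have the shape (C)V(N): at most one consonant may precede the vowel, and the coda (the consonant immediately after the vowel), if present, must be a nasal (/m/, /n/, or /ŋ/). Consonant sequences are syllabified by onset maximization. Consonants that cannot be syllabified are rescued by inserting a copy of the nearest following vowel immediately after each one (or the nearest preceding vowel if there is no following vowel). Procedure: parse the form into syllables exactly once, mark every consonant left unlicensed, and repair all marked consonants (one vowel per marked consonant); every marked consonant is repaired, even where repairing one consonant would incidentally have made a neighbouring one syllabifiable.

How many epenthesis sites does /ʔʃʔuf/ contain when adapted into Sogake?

3

The unsyllabifiable consonants are /ʔ/, /ʃ/, /f/; each receives one epenthetic vowel.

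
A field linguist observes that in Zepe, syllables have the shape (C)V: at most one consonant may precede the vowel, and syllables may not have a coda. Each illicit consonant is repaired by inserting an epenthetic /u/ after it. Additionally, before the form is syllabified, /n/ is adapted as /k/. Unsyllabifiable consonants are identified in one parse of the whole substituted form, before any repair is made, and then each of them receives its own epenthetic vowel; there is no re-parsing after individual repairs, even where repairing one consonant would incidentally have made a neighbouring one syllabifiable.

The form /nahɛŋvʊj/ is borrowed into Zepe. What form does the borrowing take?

kahɛŋuvʊju

Substitution: /n/ → /k/, giving /kahɛŋvʊj/.
Syllabifying with onset maximization leaves /ŋ/, /j/ stranded (no codas are permitted; onsets are limited to one consonant).
Each unlicensed consonant becomes the onset of a new syllable: /ŋ/ → /ŋu/, /j/ → /ju/.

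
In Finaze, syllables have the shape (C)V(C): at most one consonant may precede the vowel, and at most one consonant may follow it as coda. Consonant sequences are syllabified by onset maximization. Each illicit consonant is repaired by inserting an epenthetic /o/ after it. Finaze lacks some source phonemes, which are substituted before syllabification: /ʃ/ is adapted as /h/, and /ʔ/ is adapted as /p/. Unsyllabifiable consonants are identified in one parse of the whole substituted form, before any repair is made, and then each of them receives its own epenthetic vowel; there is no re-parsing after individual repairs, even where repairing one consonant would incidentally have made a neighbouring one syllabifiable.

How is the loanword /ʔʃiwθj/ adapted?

pohiwθojo

Substitution: /ʔ/ → /p/, /ʃ/ → /h/, giving /phiwθj/.
The consonants /p/, /θ/, /j/ cannot be parsed into a legal (C)V(C) syllable (at most one coda consonant is licensed; onsets are limited to one consonant).
Inserting the epenthetic vowel yields /p/ → /po/, /θ/ → /θo/, /j/ → /jo/.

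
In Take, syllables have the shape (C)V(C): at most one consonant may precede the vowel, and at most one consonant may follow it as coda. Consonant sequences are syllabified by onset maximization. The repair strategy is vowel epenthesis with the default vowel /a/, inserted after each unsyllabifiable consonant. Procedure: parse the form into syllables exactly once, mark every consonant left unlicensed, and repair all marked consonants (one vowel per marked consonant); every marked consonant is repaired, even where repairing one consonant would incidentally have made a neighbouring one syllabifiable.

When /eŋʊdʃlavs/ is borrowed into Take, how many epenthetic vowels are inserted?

The unsyllabifiable consonants are /ʃ/, /s/; each receives one epenthetic vowel.

2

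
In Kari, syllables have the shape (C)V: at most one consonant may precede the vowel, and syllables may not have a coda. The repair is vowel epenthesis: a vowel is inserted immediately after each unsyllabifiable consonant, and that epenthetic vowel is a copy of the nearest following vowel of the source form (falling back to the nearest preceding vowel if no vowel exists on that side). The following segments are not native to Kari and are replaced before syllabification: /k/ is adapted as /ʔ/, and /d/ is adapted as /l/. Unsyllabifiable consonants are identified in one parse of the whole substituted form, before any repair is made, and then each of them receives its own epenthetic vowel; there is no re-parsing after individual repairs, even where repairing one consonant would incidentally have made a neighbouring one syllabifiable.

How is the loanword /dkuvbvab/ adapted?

luʔuvabavaba

Substitution: /d/ → /l/, /k/ → /ʔ/, giving /lʔuvbvab/.
The consonants /l/, /v/, /b/, /b/ cannot be parsed into a legal (C)V syllable (no codas are permitted; onsets are limited to one consonant).
Inserting the epenthetic vowel yields /l/ → /lu/, /v/ → /va/, /b/ → /ba/, /b/ → /ba/.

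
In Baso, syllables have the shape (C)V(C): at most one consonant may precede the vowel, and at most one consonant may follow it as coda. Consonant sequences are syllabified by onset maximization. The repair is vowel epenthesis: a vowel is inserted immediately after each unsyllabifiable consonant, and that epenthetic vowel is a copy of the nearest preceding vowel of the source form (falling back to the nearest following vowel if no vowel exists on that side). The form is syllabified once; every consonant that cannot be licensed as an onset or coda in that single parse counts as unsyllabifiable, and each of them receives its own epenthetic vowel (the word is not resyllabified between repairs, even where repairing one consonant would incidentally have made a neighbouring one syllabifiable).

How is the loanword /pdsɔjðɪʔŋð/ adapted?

Syllabifying with onset maximization leaves /p/, /d/, /ŋ/, /ð/ stranded (at most one coda consonant is licensed; onsets are limited to one consonant).
Epenthesis after each stranded consonant: /p/ → /pɔ/, /d/ → /dɔ/, /ŋ/ → /ŋɪ/, /ð/ → /ðɪ/.

pɔdɔsɔjðɪʔŋɪðɪ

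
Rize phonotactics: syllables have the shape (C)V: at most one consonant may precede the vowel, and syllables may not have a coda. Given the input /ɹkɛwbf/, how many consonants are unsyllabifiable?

4

Under (C)V, the unsyllabifiable consonants are /ɹ/, /w/, /b/, /f/ (no codas are permitted; onsets are limited to one consonant).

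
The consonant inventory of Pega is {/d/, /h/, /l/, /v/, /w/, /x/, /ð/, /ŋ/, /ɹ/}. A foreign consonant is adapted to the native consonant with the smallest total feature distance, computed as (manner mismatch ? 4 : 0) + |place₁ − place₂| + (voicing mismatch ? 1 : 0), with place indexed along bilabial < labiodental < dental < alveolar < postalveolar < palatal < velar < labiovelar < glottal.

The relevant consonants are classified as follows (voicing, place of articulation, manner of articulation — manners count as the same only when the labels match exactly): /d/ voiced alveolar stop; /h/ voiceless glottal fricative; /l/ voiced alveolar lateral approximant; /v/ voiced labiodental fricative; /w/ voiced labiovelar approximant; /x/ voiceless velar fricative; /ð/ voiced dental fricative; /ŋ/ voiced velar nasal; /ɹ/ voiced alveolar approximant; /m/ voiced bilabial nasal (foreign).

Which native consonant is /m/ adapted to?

v

/v/ is closest: manner differs (nasal→fricative, +4), place distance 1 (bilabial→labiodental), same voicing; total 5. Next closest is /ð/ at distance 6.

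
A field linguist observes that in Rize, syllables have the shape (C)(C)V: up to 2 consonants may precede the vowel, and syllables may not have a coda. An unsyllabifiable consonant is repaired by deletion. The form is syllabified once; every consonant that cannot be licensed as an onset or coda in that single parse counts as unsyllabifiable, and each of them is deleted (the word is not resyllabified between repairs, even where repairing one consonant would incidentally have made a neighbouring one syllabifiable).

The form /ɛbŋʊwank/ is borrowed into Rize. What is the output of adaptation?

The consonants /n/, /k/ cannot be parsed into a legal (C)(C)V syllable (no codas are permitted; onsets may contain at most 2 consonants).
Deletion applies to /n/, /k/.

ɛbŋʊwa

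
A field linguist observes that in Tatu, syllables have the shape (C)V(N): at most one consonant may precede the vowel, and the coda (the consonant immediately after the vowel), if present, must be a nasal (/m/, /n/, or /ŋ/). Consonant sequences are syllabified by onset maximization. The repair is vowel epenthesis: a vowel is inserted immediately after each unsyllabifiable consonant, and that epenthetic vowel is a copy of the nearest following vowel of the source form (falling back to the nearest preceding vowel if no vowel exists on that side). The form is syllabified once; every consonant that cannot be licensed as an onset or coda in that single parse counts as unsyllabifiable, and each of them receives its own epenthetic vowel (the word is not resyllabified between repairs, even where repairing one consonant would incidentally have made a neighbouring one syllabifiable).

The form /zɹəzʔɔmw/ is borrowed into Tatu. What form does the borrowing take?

Syllabifying with onset maximization leaves /z/, /z/, /w/ stranded (only a nasal (/m/, /n/, or /ŋ/) is licensed in coda position; onsets are limited to one consonant).
Inserting the epenthetic vowel yields /z/ → /zə/, /z/ → /zɔ/, /w/ → /wɔ/.

zəɹəzɔʔɔmwɔ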